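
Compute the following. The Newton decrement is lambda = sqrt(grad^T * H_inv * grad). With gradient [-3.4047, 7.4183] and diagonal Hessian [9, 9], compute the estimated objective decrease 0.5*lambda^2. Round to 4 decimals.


Step 1: H is diagonal, so H^(-1) * g = [-0.3783, 0.8243].
Step 2: g^T H^(-1) g = sum_i g_i^2 / H_ii
  = (-3.4047)^2/9 + (7.4183)^2/9
  = 1.288 + 6.1146 = 7.4026
Step 3: Objective decrease = 0.5 * g^T H^(-1) g = 3.7013


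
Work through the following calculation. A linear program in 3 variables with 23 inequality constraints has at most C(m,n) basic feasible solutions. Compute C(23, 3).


Each vertex corresponds to some choice of n active constraints out of m, so the number of vertices is at most C(m, n) = m! / (n!(m-n)!).
m = 23, n = 3
Numerator: 23 * 22 * 21
Denominator: 3! = 6
C(23, 3) = 1771


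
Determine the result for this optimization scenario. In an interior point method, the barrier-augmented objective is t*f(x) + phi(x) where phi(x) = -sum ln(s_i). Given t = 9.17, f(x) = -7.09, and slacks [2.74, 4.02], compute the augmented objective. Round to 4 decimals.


Step 1: Compute log-barrier.
ln values: [1.008, 1.3913]
phi = -(1.008 + 1.3913) = -2.3992
Step 2: Compute augmented objective.
t*f(x) = 9.17*-7.09 = -65.0153
Total = -65.0153 - 2.3992 = -67.4145


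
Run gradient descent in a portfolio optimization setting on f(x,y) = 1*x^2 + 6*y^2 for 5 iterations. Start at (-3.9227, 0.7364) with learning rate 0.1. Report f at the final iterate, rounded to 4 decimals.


Gradient descent on f(x,y) = 1*x^2 + 6*y^2.
Starting point: (-3.9227, 0.7364), alpha = 0.1
Step 1: grad_x = 2*1*-3.9227 = -7.8454, grad_y = 2*6*0.7364 = 8.8368
  x_1 = -3.9227 - 0.1*-7.8454 = -3.1382
  y_1 = 0.7364 - 0.1*8.8368 = -0.1473
Step 2: grad_x = 2*1*-3.1382 = -6.2763, grad_y = 2*6*-0.1473 = -1.7674
  x_2 = -3.1382 - 0.1*-6.2763 = -2.5105
  y_2 = -0.1473 - 0.1*-1.7674 = 0.0295
Step 3: grad_x = 2*1*-2.5105 = -5.0211, grad_y = 2*6*0.0295 = 0.3535
  x_3 = -2.5105 - 0.1*-5.0211 = -2.0084
  y_3 = 0.0295 - 0.1*0.3535 = -0.0059
Step 4: grad_x = 2*1*-2.0084 = -4.0168, grad_y = 2*6*-0.0059 = -0.0707
  x_4 = -2.0084 - 0.1*-4.0168 = -1.6067
  y_4 = -0.0059 - 0.1*-0.0707 = 0.0012
Step 5: grad_x = 2*1*-1.6067 = -3.2135, grad_y = 2*6*0.0012 = 0.0141
  x_5 = -1.6067 - 0.1*-3.2135 = -1.2854
  y_5 = 0.0012 - 0.1*0.0141 = -0.0002
f(-1.2854, -0.0002) = 1*(-1.2854)^2 + 6*(-0.0002)^2 = 1.6522


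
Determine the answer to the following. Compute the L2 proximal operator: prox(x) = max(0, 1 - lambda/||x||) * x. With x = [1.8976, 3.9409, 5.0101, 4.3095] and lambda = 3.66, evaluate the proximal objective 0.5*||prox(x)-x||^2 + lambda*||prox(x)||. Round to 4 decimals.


Step 1: Compute ||x||.
||x|| = 7.9249
Step 2: Compute scaling factor.
scale = max(0, 1 - 3.66/7.9249) = 0.5382
Step 3: prox(x) = [1.0212, 2.1209, 2.6963, 2.3192]
||prox(x)|| = 4.2649
Step 4: Proximal objective.
0.5*||prox-x||^2 = 6.6978
lambda*||prox|| = 15.6095
Total = 22.3074


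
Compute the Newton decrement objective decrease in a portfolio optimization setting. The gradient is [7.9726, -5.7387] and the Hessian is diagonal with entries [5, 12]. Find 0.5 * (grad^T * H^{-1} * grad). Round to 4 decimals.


Step 1: H is diagonal, so H^(-1) * g = [1.5945, -0.4782].
Step 2: g^T H^(-1) g = sum_i g_i^2 / H_ii
  = (7.9726)^2/5 + (-5.7387)^2/12
  = 12.7125 + 2.7444 = 15.4569
Step 3: Objective decrease = 0.5 * g^T H^(-1) g = 7.7284


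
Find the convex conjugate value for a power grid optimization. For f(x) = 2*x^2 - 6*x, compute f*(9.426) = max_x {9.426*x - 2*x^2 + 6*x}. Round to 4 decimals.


f*(y) = sup_x {y*x - a*x^2 - b*x} = sup_x {(y-b)*x - a*x^2}
FOC: (y - b) - 2a*x = 0 => x* = (y - b)/(2a)
x* = (9.426 + 6)/(2*2) = 3.8565
f*(9.426) = (y-b)^2/(4a) = (9.426 + 6)^2/(4*2)
= 237.9615/8 = 29.7452


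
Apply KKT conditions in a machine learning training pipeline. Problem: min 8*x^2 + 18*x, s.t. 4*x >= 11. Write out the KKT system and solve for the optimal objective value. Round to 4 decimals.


Step 1: Try lambda = 0 (constraint inactive).
x_unc = -18/(2*8) = -1.125
Check: 4*-1.125 = -4.5 < 11 -- violated!
Step 2: Constraint must be active: 4*x = 11
x* = 11/4 = 2.75
lambda = (2*8*2.75 + 18)/4 = 15.5
Step 3: Compute optimal value.
f(x*) = 8*2.75^2 + 18*2.75 = 110.0


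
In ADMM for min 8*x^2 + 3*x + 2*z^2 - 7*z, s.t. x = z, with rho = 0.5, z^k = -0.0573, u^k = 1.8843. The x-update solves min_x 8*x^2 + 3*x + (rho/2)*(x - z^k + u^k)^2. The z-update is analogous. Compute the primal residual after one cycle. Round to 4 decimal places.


ADMM iteration with rho = 0.5, z^k = -0.0573, u^k = 1.8843
Step 1: x-update.
Minimize 8*x^2 + 3*x + (0.5/2)*(x + 0.0573 + 1.8843)^2
FOC: (2*8 + 0.5)*x = -3 + 0.5*(-0.0573 - 1.8843)
x^{k+1} = -0.2407
Step 2: z-update.
Minimize 2*z^2 - 7*z + (0.5/2)*(-0.2407 - z + 1.8843)^2
FOC: (2*2 + 0.5)*z = 7 + 0.5*(-0.2407 + 1.8843)
z^{k+1} = 1.7382
Step 3: u-update.
u^{k+1} = 1.8843 - 0.2407 - 1.7382 = -0.0945
Step 4: Primal residual = |-0.2407 - 1.7382| = 1.9788


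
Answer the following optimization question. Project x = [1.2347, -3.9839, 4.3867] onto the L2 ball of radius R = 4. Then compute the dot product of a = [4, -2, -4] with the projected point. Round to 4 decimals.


Step 1: Compute ||x|| (intermediates to 6 decimals).
||x|| = sqrt(1.2347^2 + (-3.9839)^2 + 4.3867^2) = 6.053022
Step 2: Project.
Since ||x|| > R, scale = R/||x|| = 4/6.053022 = 0.660827, proj(x) = scale * x
proj(x) = [0.815923, -2.632669, 2.89885]
Step 3: Dot product.
a^T * proj(x) = 4*0.815923 - 2*(-2.632669) - 4*2.89885 = -3.0664


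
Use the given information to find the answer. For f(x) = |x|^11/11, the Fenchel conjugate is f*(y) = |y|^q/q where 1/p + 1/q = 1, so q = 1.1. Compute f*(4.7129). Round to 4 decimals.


The conjugate exponent q satisfies 1/p + 1/q = 1.
p = 11, so q = 11/(11 - 1) = 1.1
|y|^q = 4.7129^1.1 = 5.5032
f*(4.7129) = 5.5032 / 1.1 = 5.0029


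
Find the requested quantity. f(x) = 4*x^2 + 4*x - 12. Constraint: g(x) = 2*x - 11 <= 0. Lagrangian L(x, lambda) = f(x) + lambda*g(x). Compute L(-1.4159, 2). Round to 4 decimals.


Step 1: Evaluate f(x).
f(-1.4159) = 4*(-1.4159)^2 + 4*(-1.4159) - 12 = -9.6445
Step 2: Evaluate g(x).
g(-1.4159) = 2*-1.4159 - 11 = -13.8318
Step 3: Compute Lagrangian.
L = -9.6445 + 2*-13.8318 = -37.3081


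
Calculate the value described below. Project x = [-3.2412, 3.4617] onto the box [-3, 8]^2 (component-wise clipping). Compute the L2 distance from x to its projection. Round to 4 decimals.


Project each component onto [-3, 8].
clip(-3.2412) = -3.0, clip(3.4617) = 3.4617
Projection = [-3.0, 3.4617]
Squared diffs: [0.0582, 0.0]
Distance = sqrt(0.0582) = 0.2412


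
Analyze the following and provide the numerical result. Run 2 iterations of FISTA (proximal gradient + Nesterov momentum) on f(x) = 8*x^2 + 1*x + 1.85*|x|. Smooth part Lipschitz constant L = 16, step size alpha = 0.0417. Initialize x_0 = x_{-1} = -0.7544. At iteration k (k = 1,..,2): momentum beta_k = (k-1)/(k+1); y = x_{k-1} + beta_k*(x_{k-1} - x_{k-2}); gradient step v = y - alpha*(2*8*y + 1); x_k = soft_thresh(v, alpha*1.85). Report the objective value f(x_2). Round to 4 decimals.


FISTA on f(x) = 8*x^2 + 1*x + 1.85*|x|
L = 16, alpha = 0.0417
Iteration 1: beta = 0.0, y = -0.7544 + 0.0*(-0.7544 + 0.7544) = -0.7544
  grad(y) = -11.0704, v = y - alpha*grad = -0.2928
  prox(v) = soft_thresh(-0.2928, 0.0771) = -0.2156
Iteration 2: beta = 0.3333, y = -0.2156 + 0.3333*(-0.2156 + 0.7544) = -0.036
  grad(y) = 0.4236, v = y - alpha*grad = -0.0537
  prox(v) = soft_thresh(-0.0537, 0.0771) = 0.0
f(x_2) = 8*0.0^2 + 1*0.0 + 1.85*|0.0| = 0.0


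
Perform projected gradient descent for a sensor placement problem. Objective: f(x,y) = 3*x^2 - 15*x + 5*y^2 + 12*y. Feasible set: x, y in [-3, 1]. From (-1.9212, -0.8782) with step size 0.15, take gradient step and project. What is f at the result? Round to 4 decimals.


Step 1: Compute gradient at (-1.9212, -0.8782).
grad_x = 2*3*-1.9212 - 15 = -26.5272
grad_y = 2*5*-0.8782 + 12 = 3.218
Step 2: Gradient step.
x_raw = -1.9212 - 0.15*-26.5272 = 2.0579
y_raw = -0.8782 - 0.15*3.218 = -1.3609
Step 3: Project onto [-3, 1].
x_proj = clip(2.0579) = 1.0
y_proj = clip(-1.3609) = -1.3609
Step 4: Evaluate f.
f(1.0, -1.3609) = -19.0706


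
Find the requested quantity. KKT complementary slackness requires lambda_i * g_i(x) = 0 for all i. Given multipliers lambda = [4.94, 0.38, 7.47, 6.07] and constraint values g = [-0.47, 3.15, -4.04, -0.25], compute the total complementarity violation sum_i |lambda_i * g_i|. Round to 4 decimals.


KKT complementary slackness check:
lambda_1 * g_1 = 4.94 * -0.47 = -2.3218
lambda_2 * g_2 = 0.38 * 3.15 = 1.197
lambda_3 * g_3 = 7.47 * -4.04 = -30.1788
lambda_4 * g_4 = 6.07 * -0.25 = -1.5175
Total violation = 2.3218 + 1.197 + 30.1788 + 1.5175 = 35.2151


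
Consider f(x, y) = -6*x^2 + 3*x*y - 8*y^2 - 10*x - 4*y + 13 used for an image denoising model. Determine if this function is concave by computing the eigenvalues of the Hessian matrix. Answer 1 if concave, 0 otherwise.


The Hessian of f(x,y) = -6*x^2 + 3*x*y - 8*y^2 - 10*x - 4*y + 13 is:
H = [[-12, 3], [3, -16]]
Trace = -12 - 16 = -28
Determinant = -12*-16 - (3)^2 = 183
Discriminant = (-28)^2 - 4*183 = 52.0
Eigenvalues: lambda_1 = -17.6056, lambda_2 = -10.3944
The function is concave.

1


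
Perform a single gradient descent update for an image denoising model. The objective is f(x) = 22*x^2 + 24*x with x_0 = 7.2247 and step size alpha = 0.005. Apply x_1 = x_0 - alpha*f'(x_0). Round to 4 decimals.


We compute the gradient at x_0 and apply the update.
f'(x) = 44*x + 24
f'(7.2247) = 44*7.2247 + 24 = 341.8868
x_1 = 7.2247 - 0.005*341.8868 = 5.5153


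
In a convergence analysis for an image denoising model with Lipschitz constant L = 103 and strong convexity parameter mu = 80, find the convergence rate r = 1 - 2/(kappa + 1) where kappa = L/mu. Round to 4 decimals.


Step 1: Compute the condition number.
kappa = L/mu = 103/80 = 1.2875
Step 2: Compute the convergence rate.
r = 1 - 2/(kappa + 1) = 1 - 2*mu/(L + mu) = (L - mu)/(L + mu) = 23/183 = 0.1257


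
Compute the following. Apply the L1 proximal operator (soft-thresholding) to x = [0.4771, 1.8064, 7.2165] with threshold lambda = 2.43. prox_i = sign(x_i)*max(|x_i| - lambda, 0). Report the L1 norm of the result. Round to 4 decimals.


Soft-thresholding with lambda = 2.43:
prox(0.4771) = sign(0.4771)*max(|0.4771| - 2.43, 0) = 0.0
prox(1.8064) = sign(1.8064)*max(|1.8064| - 2.43, 0) = 0.0
prox(7.2165) = sign(7.2165)*max(|7.2165| - 2.43, 0) = 4.7865
prox(x) = [0.0, 0.0, 4.7865]
||prox(x)||_1 = 0.0 + 0.0 + 4.7865 = 4.7865


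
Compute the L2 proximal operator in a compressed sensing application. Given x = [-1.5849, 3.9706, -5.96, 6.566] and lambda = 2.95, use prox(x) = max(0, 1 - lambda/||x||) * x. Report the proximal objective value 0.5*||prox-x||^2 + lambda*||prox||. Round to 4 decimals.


Step 1: Compute ||x||.
||x|| = 9.8444
Step 2: Compute scaling factor.
scale = max(0, 1 - 2.95/9.8444) = 0.7003
Step 3: prox(x) = [-1.11, 2.7808, -4.174, 4.5984]
||prox(x)|| = 6.8944
Step 4: Proximal objective.
0.5*||prox-x||^2 = 4.3513
lambda*||prox|| = 20.3385
Total = 24.6896


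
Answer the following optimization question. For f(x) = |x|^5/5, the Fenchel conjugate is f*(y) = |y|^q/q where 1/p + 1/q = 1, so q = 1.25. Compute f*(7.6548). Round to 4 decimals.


The conjugate exponent q satisfies 1/p + 1/q = 1.
p = 5, so q = 5/(5 - 1) = 1.25
|y|^q = 7.6548^1.25 = 12.7326
f*(7.6548) = 12.7326 / 1.25 = 10.1861


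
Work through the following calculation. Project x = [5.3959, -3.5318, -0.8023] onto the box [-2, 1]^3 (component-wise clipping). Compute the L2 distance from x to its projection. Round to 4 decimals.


Project each component onto [-2, 1].
clip(5.3959) = 1.0, clip(-3.5318) = -2.0, clip(-0.8023) = -0.8023
Projection = [1.0, -2.0, -0.8023]
Squared diffs: [19.3239, 2.3464, 0.0]
Distance = sqrt(21.6703) = 4.6551


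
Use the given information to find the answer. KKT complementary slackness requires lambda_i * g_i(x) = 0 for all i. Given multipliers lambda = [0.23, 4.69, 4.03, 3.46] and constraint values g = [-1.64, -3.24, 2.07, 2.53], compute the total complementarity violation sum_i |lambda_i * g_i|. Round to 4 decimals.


KKT complementary slackness check:
lambda_1 * g_1 = 0.23 * -1.64 = -0.3772
lambda_2 * g_2 = 4.69 * -3.24 = -15.1956
lambda_3 * g_3 = 4.03 * 2.07 = 8.3421
lambda_4 * g_4 = 3.46 * 2.53 = 8.7538
Total violation = 0.3772 + 15.1956 + 8.3421 + 8.7538 = 32.6687


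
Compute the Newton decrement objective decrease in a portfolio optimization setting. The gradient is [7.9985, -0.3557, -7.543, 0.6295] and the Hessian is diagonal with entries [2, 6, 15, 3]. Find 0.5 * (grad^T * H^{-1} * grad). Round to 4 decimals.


Step 1: H is diagonal, so H^(-1) * g = [3.9993, -0.0593, -0.5029, 0.2098].
Step 2: g^T H^(-1) g = sum_i g_i^2 / H_ii
  = (7.9985)^2/2 + (-0.3557)^2/6 + (-7.543)^2/15 + (0.6295)^2/3
  = 31.988 + 0.0211 + 3.7931 + 0.1321 = 35.9343
Step 3: Objective decrease = 0.5 * g^T H^(-1) g = 17.9672


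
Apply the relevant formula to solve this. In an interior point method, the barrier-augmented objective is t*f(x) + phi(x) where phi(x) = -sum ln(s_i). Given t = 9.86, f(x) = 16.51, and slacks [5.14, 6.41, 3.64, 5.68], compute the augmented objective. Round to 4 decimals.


Step 1: Compute log-barrier.
ln values: [1.6371, 1.8579, 1.292, 1.737]
phi = -(1.6371 + 1.8579 + 1.292 + 1.737) = -6.5238
Step 2: Compute augmented objective.
t*f(x) = 9.86*16.51 = 162.7886
Total = 162.7886 - 6.5238 = 156.2648


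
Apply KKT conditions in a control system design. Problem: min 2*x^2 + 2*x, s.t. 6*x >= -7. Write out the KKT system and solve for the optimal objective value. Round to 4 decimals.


Step 1: Try lambda = 0 (constraint inactive).
Stationarity: 2*2*x + 2 = 0
x* = -2/(2*2) = -0.5
Check constraint: 6*-0.5 = -3.0 >= -7 -- satisfied.
Step 2: Compute optimal value.
f(x*) = 2*(-0.5)^2 + 2*(-0.5) = -0.5


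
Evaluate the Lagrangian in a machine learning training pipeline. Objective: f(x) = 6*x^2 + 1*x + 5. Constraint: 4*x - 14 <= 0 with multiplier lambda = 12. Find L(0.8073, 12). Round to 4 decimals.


Step 1: Evaluate f(x).
f(0.8073) = 6*0.8073^2 + 1*0.8073 + 5 = 9.7177
Step 2: Evaluate g(x).
g(0.8073) = 4*0.8073 - 14 = -10.7708
Step 3: Compute Lagrangian.
L = 9.7177 + 12*-10.7708 = -119.5319


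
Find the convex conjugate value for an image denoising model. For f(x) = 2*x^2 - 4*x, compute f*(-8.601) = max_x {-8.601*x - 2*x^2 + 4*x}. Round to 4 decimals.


f*(y) = sup_x {y*x - a*x^2 - b*x} = sup_x {(y-b)*x - a*x^2}
FOC: (y - b) - 2a*x = 0 => x* = (y - b)/(2a)
x* = (-8.601 + 4)/(2*2) = -1.1503
f*(-8.601) = (y-b)^2/(4a) = (-8.601 + 4)^2/(4*2)
= 21.1692/8 = 2.6462


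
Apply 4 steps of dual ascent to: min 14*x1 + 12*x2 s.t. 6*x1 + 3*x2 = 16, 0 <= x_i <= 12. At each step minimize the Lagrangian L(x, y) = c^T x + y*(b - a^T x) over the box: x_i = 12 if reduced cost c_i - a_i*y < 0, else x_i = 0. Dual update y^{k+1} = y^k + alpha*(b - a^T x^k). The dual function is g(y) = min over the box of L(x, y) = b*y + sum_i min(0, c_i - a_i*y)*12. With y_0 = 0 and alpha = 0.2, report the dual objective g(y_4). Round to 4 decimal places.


Dual ascent for LP: min 14*x1 + 12*x2, 6*x1 + 3*x2 = 16, 0 <= x_i <= 12
Step 1: y^k = 0.0, reduced costs: (14.0, 12.0)
  x^k = (0.0, 0.0), subgradient = b - a^T x = 16.0
  y^{k+1} = 0.0 + 0.2*16.0 = 3.2
Step 2: y^k = 3.2, reduced costs: (-5.2, 2.4)
  x^k = (12.0, 0.0), subgradient = b - a^T x = -56.0
  y^{k+1} = 3.2 + 0.2*-56.0 = -8.0
Step 3: y^k = -8.0, reduced costs: (62.0, 36.0)
  x^k = (0.0, 0.0), subgradient = b - a^T x = 16.0
  y^{k+1} = -8.0 + 0.2*16.0 = -4.8
Step 4: y^k = -4.8, reduced costs: (42.8, 26.4)
  x^k = (0.0, 0.0), subgradient = b - a^T x = 16.0
  y^{k+1} = -4.8 + 0.2*16.0 = -1.6
Dual objective at y_4 = -1.6: reduced costs (23.6, 16.8), box minimizer x = (0.0, 0.0)
g(y_4) = b*y + (c1 - a1*y)*x1 + (c2 - a2*y)*x2 = 16*(-1.6) + 23.6*0.0 + 16.8*0.0 = -25.6 + 0.0 + 0.0 = -25.6


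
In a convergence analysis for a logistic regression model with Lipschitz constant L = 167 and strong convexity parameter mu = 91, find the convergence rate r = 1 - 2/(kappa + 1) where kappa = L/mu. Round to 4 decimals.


Step 1: Compute the condition number.
kappa = L/mu = 167/91 = 1.8352
Step 2: Compute the convergence rate.
r = 1 - 2/(kappa + 1) = 1 - 2*mu/(L + mu) = (L - mu)/(L + mu) = 76/258 = 0.2946


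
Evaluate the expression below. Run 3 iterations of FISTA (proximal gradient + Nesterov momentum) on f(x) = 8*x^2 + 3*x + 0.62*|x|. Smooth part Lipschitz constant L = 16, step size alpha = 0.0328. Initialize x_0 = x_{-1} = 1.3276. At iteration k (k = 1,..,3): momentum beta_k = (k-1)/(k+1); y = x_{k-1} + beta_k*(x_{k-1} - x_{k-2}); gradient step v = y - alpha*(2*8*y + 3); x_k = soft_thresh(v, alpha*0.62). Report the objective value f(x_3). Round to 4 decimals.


FISTA on f(x) = 8*x^2 + 3*x + 0.62*|x|
L = 16, alpha = 0.0328
Iteration 1: beta = 0.0, y = 1.3276 + 0.0*(1.3276 - 1.3276) = 1.3276
  grad(y) = 24.2416, v = y - alpha*grad = 0.5325
  prox(v) = soft_thresh(0.5325, 0.0203) = 0.5121
Iteration 2: beta = 0.3333, y = 0.5121 + 0.3333*(0.5121 - 1.3276) = 0.2403
  grad(y) = 6.8451, v = y - alpha*grad = 0.0158
  prox(v) = soft_thresh(0.0158, 0.0203) = 0.0
Iteration 3: beta = 0.5, y = 0.0 + 0.5*(0.0 - 0.5121) = -0.2561
  grad(y) = -1.0971, v = y - alpha*grad = -0.2201
  prox(v) = soft_thresh(-0.2201, 0.0203) = -0.1997
f(x_3) = 8*(-0.1997)^2 + 3*(-0.1997) + 0.62*|-0.1997| = -0.1562


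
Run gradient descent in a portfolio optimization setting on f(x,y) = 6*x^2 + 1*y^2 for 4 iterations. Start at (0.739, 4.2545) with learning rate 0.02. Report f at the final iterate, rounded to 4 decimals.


Gradient descent on f(x,y) = 6*x^2 + 1*y^2.
Starting point: (0.739, 4.2545), alpha = 0.02
Step 1: grad_x = 2*6*0.739 = 8.868, grad_y = 2*1*4.2545 = 8.509
  x_1 = 0.739 - 0.02*8.868 = 0.5616
  y_1 = 4.2545 - 0.02*8.509 = 4.0843
Step 2: grad_x = 2*6*0.5616 = 6.7397, grad_y = 2*1*4.0843 = 8.1686
  x_2 = 0.5616 - 0.02*6.7397 = 0.4268
  y_2 = 4.0843 - 0.02*8.1686 = 3.9209
Step 3: grad_x = 2*6*0.4268 = 5.1222, grad_y = 2*1*3.9209 = 7.8419
  x_3 = 0.4268 - 0.02*5.1222 = 0.3244
  y_3 = 3.9209 - 0.02*7.8419 = 3.7641
Step 4: grad_x = 2*6*0.3244 = 3.8928, grad_y = 2*1*3.7641 = 7.5282
  x_4 = 0.3244 - 0.02*3.8928 = 0.2465
  y_4 = 3.7641 - 0.02*7.5282 = 3.6135
f(0.2465, 3.6135) = 6*0.2465^2 + 1*3.6135^2 = 13.4224


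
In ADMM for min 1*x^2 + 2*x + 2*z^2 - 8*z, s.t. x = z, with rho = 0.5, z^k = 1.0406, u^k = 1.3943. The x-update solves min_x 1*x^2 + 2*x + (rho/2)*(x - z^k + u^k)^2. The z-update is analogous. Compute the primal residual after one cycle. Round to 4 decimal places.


ADMM iteration with rho = 0.5, z^k = 1.0406, u^k = 1.3943
Step 1: x-update.
Minimize 1*x^2 + 2*x + (0.5/2)*(x - 1.0406 + 1.3943)^2
FOC: (2*1 + 0.5)*x = -2 + 0.5*(1.0406 - 1.3943)
x^{k+1} = -0.8707
Step 2: z-update.
Minimize 2*z^2 - 8*z + (0.5/2)*(-0.8707 - z + 1.3943)^2
FOC: (2*2 + 0.5)*z = 8 + 0.5*(-0.8707 + 1.3943)
z^{k+1} = 1.836
Step 3: u-update.
u^{k+1} = 1.3943 - 0.8707 - 1.836 = -1.3124
Step 4: Primal residual = |-0.8707 - 1.836| = 2.7067


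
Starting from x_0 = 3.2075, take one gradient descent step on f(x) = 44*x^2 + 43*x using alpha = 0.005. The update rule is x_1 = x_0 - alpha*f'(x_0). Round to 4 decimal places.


We compute the gradient at x_0 and apply the update.
f'(x) = 88*x + 43
f'(3.2075) = 88*3.2075 + 43 = 325.26
x_1 = 3.2075 - 0.005*325.26 = 1.5812


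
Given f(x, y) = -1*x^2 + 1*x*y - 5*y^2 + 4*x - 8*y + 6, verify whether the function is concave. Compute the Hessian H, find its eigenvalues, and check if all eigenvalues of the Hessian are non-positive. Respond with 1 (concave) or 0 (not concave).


The Hessian of f(x,y) = -1*x^2 + 1*x*y - 5*y^2 + 4*x - 8*y + 6 is:
H = [[-2, 1], [1, -10]]
Trace = -2 - 10 = -12
Determinant = -2*-10 - (1)^2 = 19
Discriminant = (-12)^2 - 4*19 = 68.0
Eigenvalues: lambda_1 = -10.1231, lambda_2 = -1.8769
The function is concave.

1


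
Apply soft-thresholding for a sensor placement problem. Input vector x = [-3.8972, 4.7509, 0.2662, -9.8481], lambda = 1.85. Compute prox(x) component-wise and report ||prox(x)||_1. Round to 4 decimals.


Soft-thresholding with lambda = 1.85:
prox(-3.8972) = sign(-3.8972)*max(|-3.8972| - 1.85, 0) = -2.0472
prox(4.7509) = sign(4.7509)*max(|4.7509| - 1.85, 0) = 2.9009
prox(0.2662) = sign(0.2662)*max(|0.2662| - 1.85, 0) = 0.0
prox(-9.8481) = sign(-9.8481)*max(|-9.8481| - 1.85, 0) = -7.9981
prox(x) = [-2.0472, 2.9009, 0.0, -7.9981]
||prox(x)||_1 = 2.0472 + 2.9009 + 0.0 + 7.9981 = 12.9462


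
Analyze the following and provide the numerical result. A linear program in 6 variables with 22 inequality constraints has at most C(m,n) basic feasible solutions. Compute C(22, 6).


Each vertex corresponds to some choice of n active constraints out of m, so the number of vertices is at most C(m, n) = m! / (n!(m-n)!).
m = 22, n = 6
Numerator: 22 * 21 * 20 * 19 * 18 * 17
Denominator: 6! = 720
C(22, 6) = 74613


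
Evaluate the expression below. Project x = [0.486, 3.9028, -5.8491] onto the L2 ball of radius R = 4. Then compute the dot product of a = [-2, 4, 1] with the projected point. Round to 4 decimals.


Step 1: Compute ||x|| (intermediates to 6 decimals).
||x|| = sqrt(0.486^2 + 3.9028^2 + (-5.8491)^2) = 7.048405
Step 2: Project.
Since ||x|| > R, scale = R/||x|| = 4/7.048405 = 0.567504, proj(x) = scale * x
proj(x) = [0.275807, 2.214855, -3.319388]
Step 3: Dot product.
a^T * proj(x) = -2*0.275807 + 4*2.214855 + 1*(-3.319388) = 4.9884


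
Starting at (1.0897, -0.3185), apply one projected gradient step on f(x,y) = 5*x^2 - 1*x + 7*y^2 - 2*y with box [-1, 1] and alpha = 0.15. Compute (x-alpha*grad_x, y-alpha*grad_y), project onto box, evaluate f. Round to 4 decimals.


Step 1: Compute gradient at (1.0897, -0.3185).
grad_x = 2*5*1.0897 - 1 = 9.897
grad_y = 2*7*-0.3185 - 2 = -6.459
Step 2: Gradient step.
x_raw = 1.0897 - 0.15*9.897 = -0.3949
y_raw = -0.3185 - 0.15*-6.459 = 0.6504
Step 3: Project onto [-1, 1].
x_proj = clip(-0.3949) = -0.3949
y_proj = clip(0.6504) = 0.6504
Step 4: Evaluate f.
f(-0.3949, 0.6504) = 2.8344


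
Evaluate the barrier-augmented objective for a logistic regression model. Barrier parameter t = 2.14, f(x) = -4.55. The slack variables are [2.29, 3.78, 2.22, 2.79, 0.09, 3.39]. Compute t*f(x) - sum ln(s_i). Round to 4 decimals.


Step 1: Compute log-barrier.
ln values: [0.8286, 1.3297, 0.7975, 1.026, -2.4079, 1.2208]
phi = -(0.8286 + 1.3297 + 0.7975 + 1.026 - 2.4079 + 1.2208) = -2.7947
Step 2: Compute augmented objective.
t*f(x) = 2.14*-4.55 = -9.737
Total = -9.737 - 2.7947 = -12.5317


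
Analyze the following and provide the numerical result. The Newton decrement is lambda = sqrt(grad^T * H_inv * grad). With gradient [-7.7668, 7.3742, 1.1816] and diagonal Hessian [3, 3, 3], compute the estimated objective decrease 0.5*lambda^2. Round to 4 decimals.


Step 1: H is diagonal, so H^(-1) * g = [-2.5889, 2.4581, 0.3939].
Step 2: g^T H^(-1) g = sum_i g_i^2 / H_ii
  = (-7.7668)^2/3 + (7.3742)^2/3 + (1.1816)^2/3
  = 20.1077 + 18.1263 + 0.4654 = 38.6994
Step 3: Objective decrease = 0.5 * g^T H^(-1) g = 19.3497


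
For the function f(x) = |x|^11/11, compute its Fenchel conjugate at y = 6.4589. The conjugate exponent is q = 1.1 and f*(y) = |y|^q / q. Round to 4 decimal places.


The conjugate exponent q satisfies 1/p + 1/q = 1.
p = 11, so q = 11/(11 - 1) = 1.1
|y|^q = 6.4589^1.1 = 7.7835
f*(6.4589) = 7.7835 / 1.1 = 7.0759


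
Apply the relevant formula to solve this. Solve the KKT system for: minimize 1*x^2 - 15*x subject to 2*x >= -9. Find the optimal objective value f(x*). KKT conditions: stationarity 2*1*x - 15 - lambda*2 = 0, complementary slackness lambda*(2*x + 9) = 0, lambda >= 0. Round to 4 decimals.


Step 1: Try lambda = 0 (constraint inactive).
Stationarity: 2*1*x - 15 = 0
x* = 15/(2*1) = 7.5
Check constraint: 2*7.5 = 15.0 >= -9 -- satisfied.
Step 2: Compute optimal value.
f(x*) = 1*7.5^2 - 15*7.5 = -56.25


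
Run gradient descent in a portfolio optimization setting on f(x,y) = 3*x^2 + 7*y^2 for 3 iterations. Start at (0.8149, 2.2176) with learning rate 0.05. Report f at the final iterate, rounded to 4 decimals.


Gradient descent on f(x,y) = 3*x^2 + 7*y^2.
Starting point: (0.8149, 2.2176), alpha = 0.05
Step 1: grad_x = 2*3*0.8149 = 4.8894, grad_y = 2*7*2.2176 = 31.0464
  x_1 = 0.8149 - 0.05*4.8894 = 0.5704
  y_1 = 2.2176 - 0.05*31.0464 = 0.6653
Step 2: grad_x = 2*3*0.5704 = 3.4226, grad_y = 2*7*0.6653 = 9.3139
  x_2 = 0.5704 - 0.05*3.4226 = 0.3993
  y_2 = 0.6653 - 0.05*9.3139 = 0.1996
Step 3: grad_x = 2*3*0.3993 = 2.3958, grad_y = 2*7*0.1996 = 2.7942
  x_3 = 0.3993 - 0.05*2.3958 = 0.2795
  y_3 = 0.1996 - 0.05*2.7942 = 0.0599
f(0.2795, 0.0599) = 3*0.2795^2 + 7*0.0599^2 = 0.2595


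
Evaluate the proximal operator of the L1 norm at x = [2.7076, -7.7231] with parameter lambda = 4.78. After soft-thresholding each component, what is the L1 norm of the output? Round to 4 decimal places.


Soft-thresholding with lambda = 4.78:
prox(2.7076) = sign(2.7076)*max(|2.7076| - 4.78, 0) = 0.0
prox(-7.7231) = sign(-7.7231)*max(|-7.7231| - 4.78, 0) = -2.9431
prox(x) = [0.0, -2.9431]
||prox(x)||_1 = 0.0 + 2.9431 = 2.9431


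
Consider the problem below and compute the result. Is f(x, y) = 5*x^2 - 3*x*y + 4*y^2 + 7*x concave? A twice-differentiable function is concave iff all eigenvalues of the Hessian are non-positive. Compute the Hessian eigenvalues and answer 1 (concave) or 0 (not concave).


The Hessian of f(x,y) = 5*x^2 - 3*x*y + 4*y^2 + 7*x is:
H = [[10, -3], [-3, 8]]
Trace = 10 + 8 = 18
Determinant = 10*8 - (-3)^2 = 71
Discriminant = (18)^2 - 4*71 = 40.0
Eigenvalues: lambda_1 = 5.8377, lambda_2 = 12.1623
The function is not concave.

0


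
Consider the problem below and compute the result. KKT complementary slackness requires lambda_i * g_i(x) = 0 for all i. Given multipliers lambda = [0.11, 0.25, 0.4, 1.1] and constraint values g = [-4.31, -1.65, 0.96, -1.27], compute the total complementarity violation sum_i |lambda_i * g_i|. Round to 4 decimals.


KKT complementary slackness check:
lambda_1 * g_1 = 0.11 * -4.31 = -0.4741
lambda_2 * g_2 = 0.25 * -1.65 = -0.4125
lambda_3 * g_3 = 0.4 * 0.96 = 0.384
lambda_4 * g_4 = 1.1 * -1.27 = -1.397
Total violation = 0.4741 + 0.4125 + 0.384 + 1.397 = 2.6676


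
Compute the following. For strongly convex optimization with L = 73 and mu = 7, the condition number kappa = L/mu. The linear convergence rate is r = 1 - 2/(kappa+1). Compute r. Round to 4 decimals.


Step 1: Compute the condition number.
kappa = L/mu = 73/7 = 10.4286
Step 2: Compute the convergence rate.
r = 1 - 2/(kappa + 1) = 1 - 2*mu/(L + mu) = (L - mu)/(L + mu) = 66/80 = 0.825


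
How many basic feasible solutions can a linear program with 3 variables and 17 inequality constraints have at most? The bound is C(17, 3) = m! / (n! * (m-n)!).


Each vertex corresponds to some choice of n active constraints out of m, so the number of vertices is at most C(m, n) = m! / (n!(m-n)!).
m = 17, n = 3
Numerator: 17 * 16 * 15
Denominator: 3! = 6
C(17, 3) = 680


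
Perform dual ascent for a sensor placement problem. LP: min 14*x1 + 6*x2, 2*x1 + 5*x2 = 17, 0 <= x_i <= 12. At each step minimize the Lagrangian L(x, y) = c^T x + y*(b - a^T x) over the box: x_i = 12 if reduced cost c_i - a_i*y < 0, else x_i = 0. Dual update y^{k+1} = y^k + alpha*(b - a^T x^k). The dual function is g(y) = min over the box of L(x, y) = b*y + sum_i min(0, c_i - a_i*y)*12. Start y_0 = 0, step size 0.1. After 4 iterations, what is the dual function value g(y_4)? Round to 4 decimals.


Dual ascent for LP: min 14*x1 + 6*x2, 2*x1 + 5*x2 = 17, 0 <= x_i <= 12
Step 1: y^k = 0.0, reduced costs: (14.0, 6.0)
  x^k = (0.0, 0.0), subgradient = b - a^T x = 17.0
  y^{k+1} = 0.0 + 0.1*17.0 = 1.7
Step 2: y^k = 1.7, reduced costs: (10.6, -2.5)
  x^k = (0.0, 12.0), subgradient = b - a^T x = -43.0
  y^{k+1} = 1.7 + 0.1*-43.0 = -2.6
Step 3: y^k = -2.6, reduced costs: (19.2, 19.0)
  x^k = (0.0, 0.0), subgradient = b - a^T x = 17.0
  y^{k+1} = -2.6 + 0.1*17.0 = -0.9
Step 4: y^k = -0.9, reduced costs: (15.8, 10.5)
  x^k = (0.0, 0.0), subgradient = b - a^T x = 17.0
  y^{k+1} = -0.9 + 0.1*17.0 = 0.8
Dual objective at y_4 = 0.8: reduced costs (12.4, 2.0), box minimizer x = (0.0, 0.0)
g(y_4) = b*y + (c1 - a1*y)*x1 + (c2 - a2*y)*x2 = 17*0.8 + 12.4*0.0 + 2.0*0.0 = 13.6 + 0.0 + 0.0 = 13.6


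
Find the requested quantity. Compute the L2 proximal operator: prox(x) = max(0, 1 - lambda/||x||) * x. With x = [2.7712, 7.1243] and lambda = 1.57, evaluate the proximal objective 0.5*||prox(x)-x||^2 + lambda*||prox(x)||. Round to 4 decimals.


Step 1: Compute ||x||.
||x|| = 7.6443
Step 2: Compute scaling factor.
scale = max(0, 1 - 1.57/7.6443) = 0.7946
Step 3: prox(x) = [2.202, 5.6611]
||prox(x)|| = 6.0743
Step 4: Proximal objective.
0.5*||prox-x||^2 = 1.2325
lambda*||prox|| = 9.5367
Total = 10.7691


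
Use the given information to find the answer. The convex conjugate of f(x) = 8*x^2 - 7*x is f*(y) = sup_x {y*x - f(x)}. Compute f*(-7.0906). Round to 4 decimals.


f*(y) = sup_x {y*x - a*x^2 - b*x} = sup_x {(y-b)*x - a*x^2}
FOC: (y - b) - 2a*x = 0 => x* = (y - b)/(2a)
x* = (-7.0906 + 7)/(2*8) = -0.0057
f*(-7.0906) = (y-b)^2/(4a) = (-7.0906 + 7)^2/(4*8)
= 0.0082/32 = 0.0003


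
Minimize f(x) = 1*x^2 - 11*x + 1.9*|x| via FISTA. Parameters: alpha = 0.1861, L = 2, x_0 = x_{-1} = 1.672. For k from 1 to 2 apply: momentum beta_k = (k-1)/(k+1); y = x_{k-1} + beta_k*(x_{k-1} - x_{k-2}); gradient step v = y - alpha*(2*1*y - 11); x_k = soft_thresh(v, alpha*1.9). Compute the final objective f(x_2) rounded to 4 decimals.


FISTA on f(x) = 1*x^2 - 11*x + 1.9*|x|
L = 2, alpha = 0.1861
Iteration 1: beta = 0.0, y = 1.672 + 0.0*(1.672 - 1.672) = 1.672
  grad(y) = -7.656, v = y - alpha*grad = 3.0968
  prox(v) = soft_thresh(3.0968, 0.3536) = 2.7432
Iteration 2: beta = 0.3333, y = 2.7432 + 0.3333*(2.7432 - 1.672) = 3.1003
  grad(y) = -4.7995, v = y - alpha*grad = 3.9934
  prox(v) = soft_thresh(3.9934, 0.3536) = 3.6399
f(x_2) = 1*3.6399^2 - 11*3.6399 + 1.9*|3.6399| = -19.8741


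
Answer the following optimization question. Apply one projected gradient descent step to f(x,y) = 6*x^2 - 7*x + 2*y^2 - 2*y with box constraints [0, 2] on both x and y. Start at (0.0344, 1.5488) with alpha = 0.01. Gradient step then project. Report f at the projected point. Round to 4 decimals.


Step 1: Compute gradient at (0.0344, 1.5488).
grad_x = 2*6*0.0344 - 7 = -6.5872
grad_y = 2*2*1.5488 - 2 = 4.1952
Step 2: Gradient step.
x_raw = 0.0344 - 0.01*-6.5872 = 0.1003
y_raw = 1.5488 - 0.01*4.1952 = 1.5068
Step 3: Project onto [0, 2].
x_proj = clip(0.1003) = 0.1003
y_proj = clip(1.5068) = 1.5068
Step 4: Evaluate f.
f(0.1003, 1.5068) = 0.8859


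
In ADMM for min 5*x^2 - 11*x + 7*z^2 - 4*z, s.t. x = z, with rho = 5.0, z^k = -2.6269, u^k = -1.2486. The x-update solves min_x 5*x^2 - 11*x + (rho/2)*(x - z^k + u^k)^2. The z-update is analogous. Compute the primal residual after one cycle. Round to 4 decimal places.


ADMM iteration with rho = 5.0, z^k = -2.6269, u^k = -1.2486
Step 1: x-update.
Minimize 5*x^2 - 11*x + (5.0/2)*(x + 2.6269 - 1.2486)^2
FOC: (2*5 + 5.0)*x = 11 + 5.0*(-2.6269 + 1.2486)
x^{k+1} = 0.2739
Step 2: z-update.
Minimize 7*z^2 - 4*z + (5.0/2)*(0.2739 - z - 1.2486)^2
FOC: (2*7 + 5.0)*z = 4 + 5.0*(0.2739 - 1.2486)
z^{k+1} = -0.046
Step 3: u-update.
u^{k+1} = -1.2486 + 0.2739 + 0.046 = -0.9287
Step 4: Primal residual = |0.2739 + 0.046| = 0.3199


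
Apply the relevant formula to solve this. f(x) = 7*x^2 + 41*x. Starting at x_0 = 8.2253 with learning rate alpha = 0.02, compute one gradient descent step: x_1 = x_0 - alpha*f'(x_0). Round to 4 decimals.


We compute the gradient at x_0 and apply the update.
f'(x) = 14*x + 41
f'(8.2253) = 14*8.2253 + 41 = 156.1542
x_1 = 8.2253 - 0.02*156.1542 = 5.1022


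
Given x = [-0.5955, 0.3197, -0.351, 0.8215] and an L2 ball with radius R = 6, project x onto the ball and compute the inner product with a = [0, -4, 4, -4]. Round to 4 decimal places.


Step 1: Compute ||x|| (intermediates to 6 decimals).
||x|| = sqrt((-0.5955)^2 + 0.3197^2 + (-0.351)^2 + 0.8215^2) = 1.120219
Step 2: Project.
Since ||x|| <= R, proj = x (no scaling needed).
proj(x) = [-0.5955, 0.3197, -0.351, 0.8215]
Step 3: Dot product.
a^T * proj(x) = 0*(-0.5955) - 4*0.3197 + 4*(-0.351) - 4*0.8215 = -5.9688


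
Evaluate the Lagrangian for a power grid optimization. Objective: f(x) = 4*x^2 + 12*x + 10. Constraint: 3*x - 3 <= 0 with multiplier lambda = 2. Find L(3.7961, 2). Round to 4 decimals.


Step 1: Evaluate f(x).
f(3.7961) = 4*3.7961^2 + 12*3.7961 + 10 = 113.1947
Step 2: Evaluate g(x).
g(3.7961) = 3*3.7961 - 3 = 8.3883
Step 3: Compute Lagrangian.
L = 113.1947 + 2*8.3883 = 129.9713


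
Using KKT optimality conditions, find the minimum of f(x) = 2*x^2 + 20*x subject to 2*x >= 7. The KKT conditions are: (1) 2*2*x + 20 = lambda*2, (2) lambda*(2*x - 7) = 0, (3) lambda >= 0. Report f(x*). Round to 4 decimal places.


Step 1: Try lambda = 0 (constraint inactive).
x_unc = -20/(2*2) = -5.0
Check: 2*-5.0 = -10.0 < 7 -- violated!
Step 2: Constraint must be active: 2*x = 7
x* = 7/2 = 3.5
lambda = (2*2*3.5 + 20)/2 = 17.0
Step 3: Compute optimal value.
f(x*) = 2*3.5^2 + 20*3.5 = 94.5


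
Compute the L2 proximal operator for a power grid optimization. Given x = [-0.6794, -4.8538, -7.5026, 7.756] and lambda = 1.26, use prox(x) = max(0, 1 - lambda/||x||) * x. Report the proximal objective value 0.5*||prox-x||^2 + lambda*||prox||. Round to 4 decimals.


Step 1: Compute ||x||.
||x|| = 11.8518
Step 2: Compute scaling factor.
scale = max(0, 1 - 1.26/11.8518) = 0.8937
Step 3: prox(x) = [-0.6072, -4.3378, -6.705, 6.9314]
||prox(x)|| = 10.5918
Step 4: Proximal objective.
0.5*||prox-x||^2 = 0.7938
lambda*||prox|| = 13.3457
Total = 14.1395


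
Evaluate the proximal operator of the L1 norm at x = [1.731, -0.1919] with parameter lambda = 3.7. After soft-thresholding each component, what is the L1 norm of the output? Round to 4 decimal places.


Soft-thresholding with lambda = 3.7:
prox(1.731) = sign(1.731)*max(|1.731| - 3.7, 0) = 0.0
prox(-0.1919) = sign(-0.1919)*max(|-0.1919| - 3.7, 0) = 0.0
prox(x) = [0.0, 0.0]
||prox(x)||_1 = 0.0 + 0.0 = 0.0


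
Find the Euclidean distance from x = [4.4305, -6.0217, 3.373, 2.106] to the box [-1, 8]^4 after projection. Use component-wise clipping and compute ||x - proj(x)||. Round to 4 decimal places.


Project each component onto [-1, 8].
clip(4.4305) = 4.4305, clip(-6.0217) = -1.0, clip(3.373) = 3.373, clip(2.106) = 2.106
Projection = [4.4305, -1.0, 3.373, 2.106]
Squared diffs: [0.0, 25.2175, 0.0, 0.0]
Distance = sqrt(25.2175) = 5.0217


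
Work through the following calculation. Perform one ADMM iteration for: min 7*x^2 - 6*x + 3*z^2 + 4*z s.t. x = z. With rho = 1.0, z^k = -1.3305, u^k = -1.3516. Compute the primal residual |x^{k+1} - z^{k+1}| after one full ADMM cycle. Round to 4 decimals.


ADMM iteration with rho = 1.0, z^k = -1.3305, u^k = -1.3516
Step 1: x-update.
Minimize 7*x^2 - 6*x + (1.0/2)*(x + 1.3305 - 1.3516)^2
FOC: (2*7 + 1.0)*x = 6 + 1.0*(-1.3305 + 1.3516)
x^{k+1} = 0.4014
Step 2: z-update.
Minimize 3*z^2 + 4*z + (1.0/2)*(0.4014 - z - 1.3516)^2
FOC: (2*3 + 1.0)*z = -4 + 1.0*(0.4014 - 1.3516)
z^{k+1} = -0.7072
Step 3: u-update.
u^{k+1} = -1.3516 + 0.4014 + 0.7072 = -0.243
Step 4: Primal residual = |0.4014 + 0.7072| = 1.1086


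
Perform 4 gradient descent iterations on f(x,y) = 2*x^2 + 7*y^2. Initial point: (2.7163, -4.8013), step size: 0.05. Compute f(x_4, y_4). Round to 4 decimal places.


Gradient descent on f(x,y) = 2*x^2 + 7*y^2.
Starting point: (2.7163, -4.8013), alpha = 0.05
Step 1: grad_x = 2*2*2.7163 = 10.8652, grad_y = 2*7*-4.8013 = -67.2182
  x_1 = 2.7163 - 0.05*10.8652 = 2.173
  y_1 = -4.8013 - 0.05*-67.2182 = -1.4404
Step 2: grad_x = 2*2*2.173 = 8.6922, grad_y = 2*7*-1.4404 = -20.1655
  x_2 = 2.173 - 0.05*8.6922 = 1.7384
  y_2 = -1.4404 - 0.05*-20.1655 = -0.4321
Step 3: grad_x = 2*2*1.7384 = 6.9537, grad_y = 2*7*-0.4321 = -6.0496
  x_3 = 1.7384 - 0.05*6.9537 = 1.3907
  y_3 = -0.4321 - 0.05*-6.0496 = -0.1296
Step 4: grad_x = 2*2*1.3907 = 5.563, grad_y = 2*7*-0.1296 = -1.8149
  x_4 = 1.3907 - 0.05*5.563 = 1.1126
  y_4 = -0.1296 - 0.05*-1.8149 = -0.0389
f(1.1126, -0.0389) = 2*1.1126^2 + 7*(-0.0389)^2 = 2.4863


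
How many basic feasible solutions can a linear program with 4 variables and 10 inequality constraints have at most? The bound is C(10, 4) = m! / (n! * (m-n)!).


Each vertex corresponds to some choice of n active constraints out of m, so the number of vertices is at most C(m, n) = m! / (n!(m-n)!).
m = 10, n = 4
Numerator: 10 * 9 * 8 * 7
Denominator: 4! = 24
C(10, 4) = 210


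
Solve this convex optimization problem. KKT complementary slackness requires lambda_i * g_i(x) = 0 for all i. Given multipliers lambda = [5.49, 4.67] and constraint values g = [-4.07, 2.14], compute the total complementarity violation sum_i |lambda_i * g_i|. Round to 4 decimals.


KKT complementary slackness check:
lambda_1 * g_1 = 5.49 * -4.07 = -22.3443
lambda_2 * g_2 = 4.67 * 2.14 = 9.9938
Total violation = 22.3443 + 9.9938 = 32.3381


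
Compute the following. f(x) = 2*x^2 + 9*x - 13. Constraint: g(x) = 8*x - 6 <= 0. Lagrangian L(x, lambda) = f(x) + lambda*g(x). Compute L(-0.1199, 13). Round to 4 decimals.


Step 1: Evaluate f(x).
f(-0.1199) = 2*(-0.1199)^2 + 9*(-0.1199) - 13 = -14.0503
Step 2: Evaluate g(x).
g(-0.1199) = 8*-0.1199 - 6 = -6.9592
Step 3: Compute Lagrangian.
L = -14.0503 + 13*-6.9592 = -104.5199


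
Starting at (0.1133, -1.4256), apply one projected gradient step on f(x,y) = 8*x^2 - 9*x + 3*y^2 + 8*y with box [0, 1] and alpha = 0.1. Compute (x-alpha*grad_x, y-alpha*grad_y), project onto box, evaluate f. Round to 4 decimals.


Step 1: Compute gradient at (0.1133, -1.4256).
grad_x = 2*8*0.1133 - 9 = -7.1872
grad_y = 2*3*-1.4256 + 8 = -0.5536
Step 2: Gradient step.
x_raw = 0.1133 - 0.1*-7.1872 = 0.832
y_raw = -1.4256 - 0.1*-0.5536 = -1.3702
Step 3: Project onto [0, 1].
x_proj = clip(0.832) = 0.832
y_proj = clip(-1.3702) = 0.0
Step 4: Evaluate f.
f(0.832, 0.0) = -1.9501


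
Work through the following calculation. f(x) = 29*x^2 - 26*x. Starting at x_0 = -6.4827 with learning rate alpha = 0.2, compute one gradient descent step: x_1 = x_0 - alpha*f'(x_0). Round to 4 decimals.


We compute the gradient at x_0 and apply the update.
f'(x) = 58*x - 26
f'(-6.4827) = 58*-6.4827 - 26 = -401.9966
x_1 = -6.4827 - 0.2*-401.9966 = 73.9166


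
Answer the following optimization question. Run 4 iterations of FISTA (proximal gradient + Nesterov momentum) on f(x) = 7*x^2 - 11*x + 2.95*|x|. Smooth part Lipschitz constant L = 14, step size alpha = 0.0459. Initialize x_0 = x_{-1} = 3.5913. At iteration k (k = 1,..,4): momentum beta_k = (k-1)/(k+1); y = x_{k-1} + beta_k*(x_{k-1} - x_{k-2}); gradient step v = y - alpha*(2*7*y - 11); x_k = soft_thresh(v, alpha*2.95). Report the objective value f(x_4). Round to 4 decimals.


FISTA on f(x) = 7*x^2 - 11*x + 2.95*|x|
L = 14, alpha = 0.0459
Iteration 1: beta = 0.0, y = 3.5913 + 0.0*(3.5913 - 3.5913) = 3.5913
  grad(y) = 39.2782, v = y - alpha*grad = 1.7884
  prox(v) = soft_thresh(1.7884, 0.1354) = 1.653
Iteration 2: beta = 0.3333, y = 1.653 + 0.3333*(1.653 - 3.5913) = 1.0069
  grad(y) = 3.0971, v = y - alpha*grad = 0.8648
  prox(v) = soft_thresh(0.8648, 0.1354) = 0.7294
Iteration 3: beta = 0.5, y = 0.7294 + 0.5*(0.7294 - 1.653) = 0.2675
  grad(y) = -7.2543, v = y - alpha*grad = 0.6005
  prox(v) = soft_thresh(0.6005, 0.1354) = 0.4651
Iteration 4: beta = 0.6, y = 0.4651 + 0.6*(0.4651 - 0.7294) = 0.3066
  grad(y) = -6.7081, v = y - alpha*grad = 0.6145
  prox(v) = soft_thresh(0.6145, 0.1354) = 0.4791
f(x_4) = 7*0.4791^2 - 11*0.4791 + 2.95*|0.4791| = -2.2499


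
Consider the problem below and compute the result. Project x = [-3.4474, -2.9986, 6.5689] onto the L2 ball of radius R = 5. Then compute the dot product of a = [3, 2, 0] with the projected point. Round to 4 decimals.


Step 1: Compute ||x|| (intermediates to 6 decimals).
||x|| = sqrt((-3.4474)^2 + (-2.9986)^2 + 6.5689^2) = 8.001663
Step 2: Project.
Since ||x|| > R, scale = R/||x|| = 5/8.001663 = 0.62487, proj(x) = scale * x
proj(x) = [-2.154177, -1.873735, 4.104709]
Step 3: Dot product.
a^T * proj(x) = 3*(-2.154177) + 2*(-1.873735) + 0*4.104709 = -10.21
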